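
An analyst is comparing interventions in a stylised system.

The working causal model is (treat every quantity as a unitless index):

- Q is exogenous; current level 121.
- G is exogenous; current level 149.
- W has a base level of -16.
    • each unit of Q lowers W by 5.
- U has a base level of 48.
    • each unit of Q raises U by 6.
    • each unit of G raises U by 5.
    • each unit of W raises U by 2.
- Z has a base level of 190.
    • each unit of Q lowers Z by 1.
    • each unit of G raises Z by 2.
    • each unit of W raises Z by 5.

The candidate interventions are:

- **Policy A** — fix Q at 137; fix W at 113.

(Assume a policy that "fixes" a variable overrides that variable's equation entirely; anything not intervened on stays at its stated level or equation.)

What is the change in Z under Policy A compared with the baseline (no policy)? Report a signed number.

Baseline:
  Q = 121
  G = 149
  W = -16 − 5·121 = -621
  Z = 190 − 121 + 2·149 + 5·(-621) = -2738
Policy A (Q := 137, W := 113):
  Q = 137
  G = 149
  W = 113
  Z = 190 − 137 + 2·149 + 5·113 = 916
Change in Z: 916 − (-2738) = 3654

3654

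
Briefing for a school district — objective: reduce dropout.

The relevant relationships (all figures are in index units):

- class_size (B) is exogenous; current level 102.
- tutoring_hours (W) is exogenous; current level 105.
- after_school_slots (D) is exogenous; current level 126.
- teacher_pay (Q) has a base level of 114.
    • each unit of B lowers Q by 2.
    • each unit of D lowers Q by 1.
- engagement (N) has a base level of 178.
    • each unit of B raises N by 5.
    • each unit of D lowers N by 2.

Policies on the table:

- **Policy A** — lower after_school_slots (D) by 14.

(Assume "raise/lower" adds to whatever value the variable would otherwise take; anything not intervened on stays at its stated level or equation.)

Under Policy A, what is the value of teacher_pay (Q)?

-202

Policy A (D − 14):
  B = 102
  D = 126 − 14 = 112
  Q = 114 − 2·102 − 112 = -202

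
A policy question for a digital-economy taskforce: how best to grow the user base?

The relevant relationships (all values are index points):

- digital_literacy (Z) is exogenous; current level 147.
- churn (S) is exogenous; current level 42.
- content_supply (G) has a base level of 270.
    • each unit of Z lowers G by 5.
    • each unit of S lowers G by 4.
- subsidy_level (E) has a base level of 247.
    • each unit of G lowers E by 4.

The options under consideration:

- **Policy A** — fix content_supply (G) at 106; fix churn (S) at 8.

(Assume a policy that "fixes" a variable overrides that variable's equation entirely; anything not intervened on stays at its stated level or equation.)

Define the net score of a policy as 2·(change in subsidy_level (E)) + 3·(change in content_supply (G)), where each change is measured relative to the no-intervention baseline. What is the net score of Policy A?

-3695

Baseline:
  Z = 147
  S = 42
  G = 270 − 5·147 − 4·42 = -633
  E = 247 − 4·(-633) = 2779
Policy A (G := 106, S := 8):
  Z = 147
  S = 8
  G = 106
  E = 247 − 4·106 = -177
ΔE = -177 − 2779 = -2956; ΔG = 106 − (-633) = 739
Score = 2·(-2956) + 3·739 = -3695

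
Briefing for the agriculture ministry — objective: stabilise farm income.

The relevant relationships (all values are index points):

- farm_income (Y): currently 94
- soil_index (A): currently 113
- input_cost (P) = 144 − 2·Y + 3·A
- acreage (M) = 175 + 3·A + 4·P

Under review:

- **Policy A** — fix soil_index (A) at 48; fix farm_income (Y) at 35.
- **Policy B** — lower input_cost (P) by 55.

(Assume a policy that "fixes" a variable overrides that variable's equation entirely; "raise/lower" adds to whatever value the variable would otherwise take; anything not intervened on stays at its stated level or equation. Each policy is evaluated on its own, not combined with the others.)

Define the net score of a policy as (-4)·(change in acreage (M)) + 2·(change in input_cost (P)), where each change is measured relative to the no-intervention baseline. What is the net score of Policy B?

770

Baseline:
  Y = 94
  A = 113
  P = 144 − 2·94 + 3·113 = 295
  M = 175 + 3·113 + 4·295 = 1694
Policy B (P − 55):
  Y = 94
  A = 113
  P = 144 − 2·94 + 3·113 (−55 from intervention) = 240
  M = 175 + 3·113 + 4·240 = 1474
ΔM = 1474 − 1694 = -220; ΔP = 240 − 295 = -55
Score = (-4)·(-220) + 2·(-55) = 770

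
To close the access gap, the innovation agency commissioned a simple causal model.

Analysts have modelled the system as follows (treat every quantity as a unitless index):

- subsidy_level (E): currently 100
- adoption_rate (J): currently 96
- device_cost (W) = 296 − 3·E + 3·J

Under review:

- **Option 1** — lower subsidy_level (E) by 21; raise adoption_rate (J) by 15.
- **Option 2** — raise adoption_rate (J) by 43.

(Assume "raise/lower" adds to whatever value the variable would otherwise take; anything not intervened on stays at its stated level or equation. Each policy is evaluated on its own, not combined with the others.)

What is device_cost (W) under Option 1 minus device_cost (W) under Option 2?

-21

Option 1 (E − 21, J + 15):
  E = 100 − 21 = 79
  J = 96 + 15 = 111
  W = 296 − 3·79 + 3·111 = 392
Option 2 (J + 43):
  E = 100
  J = 96 + 43 = 139
  W = 296 − 3·100 + 3·139 = 413
W: 392 − 413 = -21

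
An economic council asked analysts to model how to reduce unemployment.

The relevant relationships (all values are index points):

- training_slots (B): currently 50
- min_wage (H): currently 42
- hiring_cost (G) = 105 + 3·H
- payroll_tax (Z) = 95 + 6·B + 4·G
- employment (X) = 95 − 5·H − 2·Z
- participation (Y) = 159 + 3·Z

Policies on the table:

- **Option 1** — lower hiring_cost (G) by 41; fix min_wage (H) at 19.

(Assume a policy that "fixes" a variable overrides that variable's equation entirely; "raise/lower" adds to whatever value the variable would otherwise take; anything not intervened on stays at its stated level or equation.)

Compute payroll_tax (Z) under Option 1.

879

Option 1 (G − 41, H := 19):
  B = 50
  H = 19
  G = 105 + 3·19 (−41 from intervention) = 121
  Z = 95 + 6·50 + 4·121 = 879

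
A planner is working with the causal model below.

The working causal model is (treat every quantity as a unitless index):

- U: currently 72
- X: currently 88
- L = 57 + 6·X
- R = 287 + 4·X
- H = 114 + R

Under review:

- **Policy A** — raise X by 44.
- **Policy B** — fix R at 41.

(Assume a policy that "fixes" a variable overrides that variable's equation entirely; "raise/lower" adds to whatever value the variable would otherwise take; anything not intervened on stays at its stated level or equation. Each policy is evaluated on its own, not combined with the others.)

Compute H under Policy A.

Policy A (X + 44):
  X = 88 + 44 = 132
  R = 287 + 4·132 = 815
  H = 114 + 815 = 929

929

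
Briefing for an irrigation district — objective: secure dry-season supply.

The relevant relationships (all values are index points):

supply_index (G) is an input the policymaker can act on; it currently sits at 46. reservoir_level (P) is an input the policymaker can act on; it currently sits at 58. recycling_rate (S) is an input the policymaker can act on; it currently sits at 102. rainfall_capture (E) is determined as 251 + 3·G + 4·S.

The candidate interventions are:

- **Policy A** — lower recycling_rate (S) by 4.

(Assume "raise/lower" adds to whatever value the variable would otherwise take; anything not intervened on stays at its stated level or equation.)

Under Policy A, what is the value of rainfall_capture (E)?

Policy A (S − 4):
  G = 46
  S = 102 − 4 = 98
  E = 251 + 3·46 + 4·98 = 781

781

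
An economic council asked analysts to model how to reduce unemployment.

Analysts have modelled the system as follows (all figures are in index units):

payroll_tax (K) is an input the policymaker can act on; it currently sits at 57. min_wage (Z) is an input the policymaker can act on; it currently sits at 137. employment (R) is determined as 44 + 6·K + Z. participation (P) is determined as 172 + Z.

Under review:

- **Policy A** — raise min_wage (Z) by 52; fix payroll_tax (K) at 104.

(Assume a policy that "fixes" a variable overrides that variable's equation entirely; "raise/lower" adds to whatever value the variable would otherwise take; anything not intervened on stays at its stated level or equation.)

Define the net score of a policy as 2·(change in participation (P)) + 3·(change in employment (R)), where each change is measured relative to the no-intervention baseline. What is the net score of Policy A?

Baseline:
  K = 57
  Z = 137
  R = 44 + 6·57 + 137 = 523
  P = 172 + 137 = 309
Policy A (Z + 52, K := 104):
  K = 104
  Z = 137 + 52 = 189
  R = 44 + 6·104 + 189 = 857
  P = 172 + 189 = 361
ΔP = 361 − 309 = 52; ΔR = 857 − 523 = 334
Score = 2·52 + 3·334 = 1106

1106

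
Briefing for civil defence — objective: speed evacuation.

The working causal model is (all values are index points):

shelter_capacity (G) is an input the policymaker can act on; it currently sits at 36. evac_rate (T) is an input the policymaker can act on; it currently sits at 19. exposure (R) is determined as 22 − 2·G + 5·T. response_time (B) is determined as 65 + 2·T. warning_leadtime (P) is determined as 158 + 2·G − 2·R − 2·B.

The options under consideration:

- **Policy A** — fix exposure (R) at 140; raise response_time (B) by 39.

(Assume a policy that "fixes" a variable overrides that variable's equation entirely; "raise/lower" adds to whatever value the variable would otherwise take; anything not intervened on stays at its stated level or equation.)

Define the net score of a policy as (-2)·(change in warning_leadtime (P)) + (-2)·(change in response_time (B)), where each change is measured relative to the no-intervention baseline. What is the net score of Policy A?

Baseline:
  G = 36
  T = 19
  R = 22 − 2·36 + 5·19 = 45
  B = 65 + 2·19 = 103
  P = 158 + 2·36 − 2·45 − 2·103 = -66
Policy A (R := 140, B + 39):
  G = 36
  T = 19
  R = 140
  B = 65 + 2·19 (+39 from intervention) = 142
  P = 158 + 2·36 − 2·140 − 2·142 = -334
ΔP = -334 − (-66) = -268; ΔB = 142 − 103 = 39
Score = (-2)·(-268) + (-2)·39 = 458

458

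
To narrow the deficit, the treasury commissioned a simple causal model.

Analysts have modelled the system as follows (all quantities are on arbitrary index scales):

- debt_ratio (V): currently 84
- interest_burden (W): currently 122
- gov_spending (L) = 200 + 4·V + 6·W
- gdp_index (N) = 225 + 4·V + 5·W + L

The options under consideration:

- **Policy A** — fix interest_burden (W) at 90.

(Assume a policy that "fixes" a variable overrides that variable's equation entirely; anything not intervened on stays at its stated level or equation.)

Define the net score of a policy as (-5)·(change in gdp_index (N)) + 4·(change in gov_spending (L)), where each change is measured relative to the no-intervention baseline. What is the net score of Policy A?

Baseline:
  V = 84
  W = 122
  L = 200 + 4·84 + 6·122 = 1268
  N = 225 + 4·84 + 5·122 + 1268 = 2439
Policy A (W := 90):
  V = 84
  W = 90
  L = 200 + 4·84 + 6·90 = 1076
  N = 225 + 4·84 + 5·90 + 1076 = 2087
ΔN = 2087 − 2439 = -352; ΔL = 1076 − 1268 = -192
Score = (-5)·(-352) + 4·(-192) = 992

992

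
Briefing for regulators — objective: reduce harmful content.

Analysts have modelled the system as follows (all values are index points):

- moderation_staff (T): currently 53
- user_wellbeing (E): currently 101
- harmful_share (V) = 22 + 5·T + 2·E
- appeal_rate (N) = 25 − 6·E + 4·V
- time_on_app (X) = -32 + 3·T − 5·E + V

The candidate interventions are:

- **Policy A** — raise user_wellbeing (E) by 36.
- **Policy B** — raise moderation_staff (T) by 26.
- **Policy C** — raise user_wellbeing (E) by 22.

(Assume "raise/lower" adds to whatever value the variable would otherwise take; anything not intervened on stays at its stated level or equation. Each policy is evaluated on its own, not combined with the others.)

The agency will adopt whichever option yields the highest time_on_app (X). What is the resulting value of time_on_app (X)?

319

Policy A (E + 36):
  T = 53
  E = 101 + 36 = 137
  V = 22 + 5·53 + 2·137 = 561
  X = -32 + 3·53 − 5·137 + 561 = 3
Policy B (T + 26):
  T = 53 + 26 = 79
  E = 101
  V = 22 + 5·79 + 2·101 = 619
  X = -32 + 3·79 − 5·101 + 619 = 319
Policy C (E + 22):
  T = 53
  E = 101 + 22 = 123
  V = 22 + 5·53 + 2·123 = 533
  X = -32 + 3·53 − 5·123 + 533 = 45
Comparing — Policy A: X=3, Policy B: X=319, Policy C: X=45. Highest is 319 (Policy B).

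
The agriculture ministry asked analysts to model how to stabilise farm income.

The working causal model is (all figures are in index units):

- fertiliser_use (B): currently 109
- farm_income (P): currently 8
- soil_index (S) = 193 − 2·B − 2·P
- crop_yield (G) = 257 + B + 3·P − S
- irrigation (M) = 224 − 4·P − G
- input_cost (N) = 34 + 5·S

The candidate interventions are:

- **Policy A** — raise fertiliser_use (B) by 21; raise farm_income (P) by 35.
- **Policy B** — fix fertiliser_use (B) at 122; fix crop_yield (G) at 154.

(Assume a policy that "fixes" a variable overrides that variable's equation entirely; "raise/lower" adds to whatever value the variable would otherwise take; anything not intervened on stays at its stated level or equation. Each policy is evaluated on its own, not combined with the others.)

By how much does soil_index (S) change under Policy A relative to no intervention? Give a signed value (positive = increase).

Baseline:
  B = 109
  P = 8
  S = 193 − 2·109 − 2·8 = -41
Policy A (B + 21, P + 35):
  B = 109 + 21 = 130
  P = 8 + 35 = 43
  S = 193 − 2·130 − 2·43 = -153
Change in S: -153 − (-41) = -112

-112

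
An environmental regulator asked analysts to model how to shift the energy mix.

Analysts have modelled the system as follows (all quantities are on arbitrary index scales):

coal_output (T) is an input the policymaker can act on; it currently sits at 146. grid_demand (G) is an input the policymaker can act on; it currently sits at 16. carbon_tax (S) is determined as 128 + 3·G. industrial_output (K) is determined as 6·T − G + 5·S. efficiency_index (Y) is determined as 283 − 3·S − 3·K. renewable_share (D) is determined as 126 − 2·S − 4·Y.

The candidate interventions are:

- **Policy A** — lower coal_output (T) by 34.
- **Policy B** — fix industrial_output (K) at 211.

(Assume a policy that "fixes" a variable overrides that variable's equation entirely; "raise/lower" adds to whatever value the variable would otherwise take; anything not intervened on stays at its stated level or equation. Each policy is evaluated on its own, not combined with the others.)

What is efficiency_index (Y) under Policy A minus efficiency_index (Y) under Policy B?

-3975

Policy A (T − 34):
  T = 146 − 34 = 112
  G = 16
  S = 128 + 3·16 = 176
  K = 0 + 6·112 − 16 + 5·176 = 1536
  Y = 283 − 3·176 − 3·1536 = -4853
Policy B (K := 211):
  T = 146
  G = 16
  S = 128 + 3·16 = 176
  K = 211
  Y = 283 − 3·176 − 3·211 = -878
Y: -4853 − (-878) = -3975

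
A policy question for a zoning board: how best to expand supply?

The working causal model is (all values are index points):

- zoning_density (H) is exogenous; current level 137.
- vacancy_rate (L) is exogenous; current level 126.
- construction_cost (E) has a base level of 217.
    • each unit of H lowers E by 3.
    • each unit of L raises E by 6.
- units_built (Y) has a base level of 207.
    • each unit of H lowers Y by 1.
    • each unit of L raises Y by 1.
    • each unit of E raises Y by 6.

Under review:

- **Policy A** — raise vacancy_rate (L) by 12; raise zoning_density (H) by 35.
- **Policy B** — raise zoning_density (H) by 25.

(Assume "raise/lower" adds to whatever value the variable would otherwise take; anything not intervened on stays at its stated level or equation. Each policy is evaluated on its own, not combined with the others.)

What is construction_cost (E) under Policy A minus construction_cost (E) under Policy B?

42

Policy A (L + 12, H + 35):
  H = 137 + 35 = 172
  L = 126 + 12 = 138
  E = 217 − 3·172 + 6·138 = 529
Policy B (H + 25):
  H = 137 + 25 = 162
  L = 126
  E = 217 − 3·162 + 6·126 = 487
E: 529 − 487 = 42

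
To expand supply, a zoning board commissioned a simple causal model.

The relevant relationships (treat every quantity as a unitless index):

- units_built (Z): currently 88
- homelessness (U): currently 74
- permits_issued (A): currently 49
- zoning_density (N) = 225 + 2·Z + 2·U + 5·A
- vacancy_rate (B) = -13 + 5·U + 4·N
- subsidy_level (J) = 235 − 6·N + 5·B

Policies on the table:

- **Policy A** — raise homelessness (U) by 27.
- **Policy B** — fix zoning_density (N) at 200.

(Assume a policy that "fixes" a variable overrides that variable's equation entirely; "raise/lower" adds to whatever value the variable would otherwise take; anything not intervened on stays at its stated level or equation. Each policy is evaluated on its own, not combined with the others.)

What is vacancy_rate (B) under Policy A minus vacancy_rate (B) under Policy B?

Policy A (U + 27):
  Z = 88
  U = 74 + 27 = 101
  A = 49
  N = 225 + 2·88 + 2·101 + 5·49 = 848
  B = -13 + 5·101 + 4·848 = 3884
Policy B (N := 200):
  Z = 88
  U = 74
  A = 49
  N = 200
  B = -13 + 5·74 + 4·200 = 1157
B: 3884 − 1157 = 2727

2727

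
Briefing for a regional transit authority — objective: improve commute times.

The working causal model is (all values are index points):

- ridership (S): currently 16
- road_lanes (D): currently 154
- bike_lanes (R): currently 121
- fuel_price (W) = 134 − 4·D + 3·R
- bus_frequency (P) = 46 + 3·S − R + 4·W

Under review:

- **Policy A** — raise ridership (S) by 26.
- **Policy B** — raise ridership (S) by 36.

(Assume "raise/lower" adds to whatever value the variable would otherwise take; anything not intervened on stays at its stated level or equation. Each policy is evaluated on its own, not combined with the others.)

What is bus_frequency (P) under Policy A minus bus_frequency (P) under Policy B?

-30

Policy A (S + 26):
  S = 16 + 26 = 42
  D = 154
  R = 121
  W = 134 − 4·154 + 3·121 = -119
  P = 46 + 3·42 − 121 + 4·(-119) = -425
Policy B (S + 36):
  S = 16 + 36 = 52
  D = 154
  R = 121
  W = 134 − 4·154 + 3·121 = -119
  P = 46 + 3·52 − 121 + 4·(-119) = -395
P: -425 − (-395) = -30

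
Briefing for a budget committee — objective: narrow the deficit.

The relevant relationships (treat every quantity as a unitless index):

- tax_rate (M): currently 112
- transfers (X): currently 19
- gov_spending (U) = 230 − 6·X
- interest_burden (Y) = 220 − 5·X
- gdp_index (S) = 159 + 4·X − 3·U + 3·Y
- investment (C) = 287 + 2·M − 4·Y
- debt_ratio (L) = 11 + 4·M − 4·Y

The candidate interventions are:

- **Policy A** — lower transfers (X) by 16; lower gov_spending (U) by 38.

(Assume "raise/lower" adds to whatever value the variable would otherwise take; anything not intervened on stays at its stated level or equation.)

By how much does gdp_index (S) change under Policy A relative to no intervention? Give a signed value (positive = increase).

Baseline:
  X = 19
  U = 230 − 6·19 = 116
  Y = 220 − 5·19 = 125
  S = 159 + 4·19 − 3·116 + 3·125 = 262
Policy A (X − 16, U − 38):
  X = 19 − 16 = 3
  U = 230 − 6·3 (−38 from intervention) = 174
  Y = 220 − 5·3 = 205
  S = 159 + 4·3 − 3·174 + 3·205 = 264
Change in S: 264 − 262 = 2

2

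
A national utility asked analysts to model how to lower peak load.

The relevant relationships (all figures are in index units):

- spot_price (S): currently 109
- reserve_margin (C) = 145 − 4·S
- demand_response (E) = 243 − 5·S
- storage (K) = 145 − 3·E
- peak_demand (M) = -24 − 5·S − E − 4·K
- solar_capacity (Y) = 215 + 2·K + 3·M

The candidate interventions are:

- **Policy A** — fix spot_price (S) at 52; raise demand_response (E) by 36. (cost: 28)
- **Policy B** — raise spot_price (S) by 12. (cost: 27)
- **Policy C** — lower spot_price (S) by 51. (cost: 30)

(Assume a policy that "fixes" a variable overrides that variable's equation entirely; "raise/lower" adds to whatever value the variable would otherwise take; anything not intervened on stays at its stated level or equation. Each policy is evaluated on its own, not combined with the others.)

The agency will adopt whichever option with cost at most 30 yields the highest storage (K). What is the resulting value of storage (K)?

1231

Policy A (S := 52, E + 36):
  S = 52
  E = 243 − 5·52 (+36 from intervention) = 19
  K = 145 − 3·19 = 88
Policy B (S + 12):
  S = 109 + 12 = 121
  E = 243 − 5·121 = -362
  K = 145 − 3·(-362) = 1231
Policy C (S − 51):
  S = 109 − 51 = 58
  E = 243 − 5·58 = -47
  K = 145 − 3·(-47) = 286
Comparing — Policy A: K=88, Policy B: K=1231, Policy C: K=286. Highest is 1231 (Policy B).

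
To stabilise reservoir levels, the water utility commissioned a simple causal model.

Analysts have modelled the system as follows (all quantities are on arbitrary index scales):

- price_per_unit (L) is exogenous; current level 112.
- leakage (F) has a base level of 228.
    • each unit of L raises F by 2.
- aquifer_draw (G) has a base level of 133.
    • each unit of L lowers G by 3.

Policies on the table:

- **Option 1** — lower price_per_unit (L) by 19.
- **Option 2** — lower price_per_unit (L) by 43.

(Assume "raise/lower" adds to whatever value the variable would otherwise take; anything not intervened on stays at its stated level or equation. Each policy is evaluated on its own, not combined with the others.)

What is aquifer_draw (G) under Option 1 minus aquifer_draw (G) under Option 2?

Option 1 (L − 19):
  L = 112 − 19 = 93
  G = 133 − 3·93 = -146
Option 2 (L − 43):
  L = 112 − 43 = 69
  G = 133 − 3·69 = -74
G: -146 − (-74) = -72

-72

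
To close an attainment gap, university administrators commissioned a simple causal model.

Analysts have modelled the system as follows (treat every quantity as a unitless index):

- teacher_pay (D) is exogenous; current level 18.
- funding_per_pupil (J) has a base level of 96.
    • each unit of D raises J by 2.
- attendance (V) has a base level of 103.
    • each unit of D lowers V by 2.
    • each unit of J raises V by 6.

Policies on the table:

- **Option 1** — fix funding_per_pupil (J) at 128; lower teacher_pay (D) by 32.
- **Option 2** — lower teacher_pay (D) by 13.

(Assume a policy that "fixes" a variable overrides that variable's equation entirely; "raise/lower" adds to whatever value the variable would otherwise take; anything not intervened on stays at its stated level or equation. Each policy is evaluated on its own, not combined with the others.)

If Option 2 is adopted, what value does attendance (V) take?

Option 2 (D − 13):
  D = 18 − 13 = 5
  J = 96 + 2·5 = 106
  V = 103 − 2·5 + 6·106 = 729

729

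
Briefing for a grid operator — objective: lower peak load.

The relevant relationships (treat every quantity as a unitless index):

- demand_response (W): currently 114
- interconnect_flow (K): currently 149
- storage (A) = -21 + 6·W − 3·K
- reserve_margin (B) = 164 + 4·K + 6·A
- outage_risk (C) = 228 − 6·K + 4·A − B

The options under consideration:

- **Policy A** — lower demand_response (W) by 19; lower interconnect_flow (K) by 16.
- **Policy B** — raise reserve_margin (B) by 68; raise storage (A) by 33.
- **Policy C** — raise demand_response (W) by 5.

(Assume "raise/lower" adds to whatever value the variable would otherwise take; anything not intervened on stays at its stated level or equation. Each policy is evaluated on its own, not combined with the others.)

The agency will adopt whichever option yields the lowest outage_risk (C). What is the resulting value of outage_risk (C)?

-1992

Policy A (W − 19, K − 16):
  W = 114 − 19 = 95
  K = 149 − 16 = 133
  A = -21 + 6·95 − 3·133 = 150
  B = 164 + 4·133 + 6·150 = 1596
  C = 228 − 6·133 + 4·150 − 1596 = -1566
Policy B (B + 68, A + 33):
  W = 114
  K = 149
  A = -21 + 6·114 − 3·149 (+33 from intervention) = 249
  B = 164 + 4·149 + 6·249 (+68 from intervention) = 2322
  C = 228 − 6·149 + 4·249 − 2322 = -1992
Policy C (W + 5):
  W = 114 + 5 = 119
  K = 149
  A = -21 + 6·119 − 3·149 = 246
  B = 164 + 4·149 + 6·246 = 2236
  C = 228 − 6·149 + 4·246 − 2236 = -1918
Comparing — Policy A: C=-1566, Policy B: C=-1992, Policy C: C=-1918. Lowest is -1992 (Policy B).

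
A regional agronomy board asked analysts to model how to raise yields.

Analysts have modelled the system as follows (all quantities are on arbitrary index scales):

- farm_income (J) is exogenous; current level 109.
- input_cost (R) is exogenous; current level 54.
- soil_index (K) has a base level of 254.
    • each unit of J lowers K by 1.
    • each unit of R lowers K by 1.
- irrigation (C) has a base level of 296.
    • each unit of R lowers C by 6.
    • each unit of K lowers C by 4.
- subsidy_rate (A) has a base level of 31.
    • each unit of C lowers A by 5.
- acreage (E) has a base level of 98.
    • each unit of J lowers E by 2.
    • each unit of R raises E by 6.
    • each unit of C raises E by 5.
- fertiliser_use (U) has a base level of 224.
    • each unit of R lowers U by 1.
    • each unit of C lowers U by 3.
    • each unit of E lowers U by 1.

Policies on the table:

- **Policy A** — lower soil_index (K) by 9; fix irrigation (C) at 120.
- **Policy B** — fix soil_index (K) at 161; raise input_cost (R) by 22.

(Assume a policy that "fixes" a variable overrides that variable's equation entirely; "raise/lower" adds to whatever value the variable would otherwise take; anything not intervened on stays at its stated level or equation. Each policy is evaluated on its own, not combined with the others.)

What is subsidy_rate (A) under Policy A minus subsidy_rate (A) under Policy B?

Policy A (K − 9, C := 120):
  J = 109
  R = 54
  K = 254 − 109 − 54 (−9 from intervention) = 82
  C = 120
  A = 31 − 5·120 = -569
Policy B (K := 161, R + 22):
  J = 109
  R = 54 + 22 = 76
  K = 161
  C = 296 − 6·76 − 4·161 = -804
  A = 31 − 5·(-804) = 4051
A: -569 − 4051 = -4620

-4620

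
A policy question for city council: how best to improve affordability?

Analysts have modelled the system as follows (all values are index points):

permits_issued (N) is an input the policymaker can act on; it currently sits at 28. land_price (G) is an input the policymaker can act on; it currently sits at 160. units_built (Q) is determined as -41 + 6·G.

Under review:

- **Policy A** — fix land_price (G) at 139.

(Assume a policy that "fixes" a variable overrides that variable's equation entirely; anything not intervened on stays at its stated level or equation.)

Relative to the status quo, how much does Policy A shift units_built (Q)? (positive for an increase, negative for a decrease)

Baseline:
  G = 160
  Q = -41 + 6·160 = 919
Policy A (G := 139):
  G = 139
  Q = -41 + 6·139 = 793
Change in Q: 793 − 919 = -126

-126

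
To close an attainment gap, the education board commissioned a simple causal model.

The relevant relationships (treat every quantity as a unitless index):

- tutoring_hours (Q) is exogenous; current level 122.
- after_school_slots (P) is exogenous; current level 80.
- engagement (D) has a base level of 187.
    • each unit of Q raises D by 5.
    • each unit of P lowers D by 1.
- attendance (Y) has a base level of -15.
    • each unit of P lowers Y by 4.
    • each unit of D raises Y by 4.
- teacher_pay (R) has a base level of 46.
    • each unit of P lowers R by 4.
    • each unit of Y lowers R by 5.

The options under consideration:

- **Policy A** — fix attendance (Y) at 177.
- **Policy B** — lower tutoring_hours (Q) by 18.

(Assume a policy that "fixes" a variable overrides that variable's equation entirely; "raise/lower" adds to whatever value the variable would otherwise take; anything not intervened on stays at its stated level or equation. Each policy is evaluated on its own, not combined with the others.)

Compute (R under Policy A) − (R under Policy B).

Policy A (Y := 177):
  Q = 122
  P = 80
  D = 187 + 5·122 − 80 = 717
  Y = 177
  R = 46 − 4·80 − 5·177 = -1159
Policy B (Q − 18):
  Q = 122 − 18 = 104
  P = 80
  D = 187 + 5·104 − 80 = 627
  Y = -15 − 4·80 + 4·627 = 2173
  R = 46 − 4·80 − 5·2173 = -11139
R: -1159 − (-11139) = 9980

9980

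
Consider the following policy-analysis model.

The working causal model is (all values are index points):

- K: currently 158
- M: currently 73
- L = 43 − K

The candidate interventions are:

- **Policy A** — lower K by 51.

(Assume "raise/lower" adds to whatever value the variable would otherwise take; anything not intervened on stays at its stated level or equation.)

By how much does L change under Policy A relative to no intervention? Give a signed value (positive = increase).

Baseline:
  K = 158
  L = 43 − 158 = -115
Policy A (K − 51):
  K = 158 − 51 = 107
  L = 43 − 107 = -64
Change in L: -64 − (-115) = 51

51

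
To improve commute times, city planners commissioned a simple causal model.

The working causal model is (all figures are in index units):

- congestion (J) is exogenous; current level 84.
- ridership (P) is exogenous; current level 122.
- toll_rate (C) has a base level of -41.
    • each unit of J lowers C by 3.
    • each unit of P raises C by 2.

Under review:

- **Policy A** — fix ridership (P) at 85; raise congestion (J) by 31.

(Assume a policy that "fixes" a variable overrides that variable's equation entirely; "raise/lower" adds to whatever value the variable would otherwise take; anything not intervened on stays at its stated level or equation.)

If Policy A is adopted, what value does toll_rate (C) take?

Policy A (P := 85, J + 31):
  J = 84 + 31 = 115
  P = 85
  C = -41 − 3·115 + 2·85 = -216

-216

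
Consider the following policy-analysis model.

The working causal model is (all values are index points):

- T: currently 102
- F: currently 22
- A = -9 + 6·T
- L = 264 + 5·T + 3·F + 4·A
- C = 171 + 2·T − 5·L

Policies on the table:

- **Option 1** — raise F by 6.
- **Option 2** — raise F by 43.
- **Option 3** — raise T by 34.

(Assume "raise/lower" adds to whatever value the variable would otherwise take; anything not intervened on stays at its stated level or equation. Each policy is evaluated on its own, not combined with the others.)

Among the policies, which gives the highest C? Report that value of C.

-15975

Option 1 (F + 6):
  T = 102
  F = 22 + 6 = 28
  A = -9 + 6·102 = 603
  L = 264 + 5·102 + 3·28 + 4·603 = 3270
  C = 171 + 2·102 − 5·3270 = -15975
Option 2 (F + 43):
  T = 102
  F = 22 + 43 = 65
  A = -9 + 6·102 = 603
  L = 264 + 5·102 + 3·65 + 4·603 = 3381
  C = 171 + 2·102 − 5·3381 = -16530
Option 3 (T + 34):
  T = 102 + 34 = 136
  F = 22
  A = -9 + 6·136 = 807
  L = 264 + 5·136 + 3·22 + 4·807 = 4238
  C = 171 + 2·136 − 5·4238 = -20747
Comparing — Option 1: C=-15975, Option 2: C=-16530, Option 3: C=-20747. Highest is -15975 (Option 1).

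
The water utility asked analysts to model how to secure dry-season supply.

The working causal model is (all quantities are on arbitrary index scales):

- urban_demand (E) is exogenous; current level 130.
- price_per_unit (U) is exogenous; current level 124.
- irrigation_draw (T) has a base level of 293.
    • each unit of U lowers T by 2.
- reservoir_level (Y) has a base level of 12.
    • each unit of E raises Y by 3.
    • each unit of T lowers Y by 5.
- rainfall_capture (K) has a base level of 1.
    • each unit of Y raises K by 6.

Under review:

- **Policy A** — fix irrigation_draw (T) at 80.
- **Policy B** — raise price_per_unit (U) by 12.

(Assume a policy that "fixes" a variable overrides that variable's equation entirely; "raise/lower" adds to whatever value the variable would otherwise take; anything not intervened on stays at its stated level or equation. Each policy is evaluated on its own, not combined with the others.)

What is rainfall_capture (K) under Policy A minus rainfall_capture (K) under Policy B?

Policy A (T := 80):
  E = 130
  U = 124
  T = 80
  Y = 12 + 3·130 − 5·80 = 2
  K = 1 + 6·2 = 13
Policy B (U + 12):
  E = 130
  U = 124 + 12 = 136
  T = 293 − 2·136 = 21
  Y = 12 + 3·130 − 5·21 = 297
  K = 1 + 6·297 = 1783
K: 13 − 1783 = -1770

-1770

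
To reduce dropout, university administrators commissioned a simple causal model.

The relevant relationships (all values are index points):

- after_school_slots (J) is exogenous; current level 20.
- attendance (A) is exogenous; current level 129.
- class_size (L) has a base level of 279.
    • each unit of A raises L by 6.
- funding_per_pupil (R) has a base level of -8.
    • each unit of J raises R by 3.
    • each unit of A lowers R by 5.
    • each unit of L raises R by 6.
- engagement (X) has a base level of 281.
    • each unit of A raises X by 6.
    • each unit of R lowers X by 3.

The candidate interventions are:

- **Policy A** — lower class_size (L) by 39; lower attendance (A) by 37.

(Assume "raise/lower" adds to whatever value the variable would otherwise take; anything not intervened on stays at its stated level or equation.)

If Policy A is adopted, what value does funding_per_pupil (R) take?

Policy A (L − 39, A − 37):
  J = 20
  A = 129 − 37 = 92
  L = 279 + 6·92 (−39 from intervention) = 792
  R = -8 + 3·20 − 5·92 + 6·792 = 4344

4344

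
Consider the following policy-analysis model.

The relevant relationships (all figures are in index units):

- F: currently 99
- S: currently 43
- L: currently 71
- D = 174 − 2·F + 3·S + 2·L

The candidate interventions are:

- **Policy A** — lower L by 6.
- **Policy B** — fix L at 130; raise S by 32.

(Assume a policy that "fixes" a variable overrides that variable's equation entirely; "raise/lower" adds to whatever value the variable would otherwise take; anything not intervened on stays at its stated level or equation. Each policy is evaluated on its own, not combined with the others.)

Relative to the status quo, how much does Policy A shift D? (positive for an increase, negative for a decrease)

-12

Baseline:
  F = 99
  S = 43
  L = 71
  D = 174 − 2·99 + 3·43 + 2·71 = 247
Policy A (L − 6):
  F = 99
  S = 43
  L = 71 − 6 = 65
  D = 174 − 2·99 + 3·43 + 2·65 = 235
Change in D: 235 − 247 = -12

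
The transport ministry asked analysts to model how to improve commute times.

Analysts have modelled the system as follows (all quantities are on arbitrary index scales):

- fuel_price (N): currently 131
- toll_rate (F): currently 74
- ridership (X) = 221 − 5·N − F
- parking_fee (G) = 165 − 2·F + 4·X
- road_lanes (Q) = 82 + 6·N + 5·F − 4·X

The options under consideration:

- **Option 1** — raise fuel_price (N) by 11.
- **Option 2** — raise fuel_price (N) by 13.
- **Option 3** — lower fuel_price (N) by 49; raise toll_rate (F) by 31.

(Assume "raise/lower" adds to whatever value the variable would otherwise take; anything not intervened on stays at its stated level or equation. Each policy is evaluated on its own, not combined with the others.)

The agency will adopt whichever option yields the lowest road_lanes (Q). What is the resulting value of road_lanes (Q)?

Option 1 (N + 11):
  N = 131 + 11 = 142
  F = 74
  X = 221 − 5·142 − 74 = -563
  Q = 82 + 6·142 + 5·74 − 4·(-563) = 3556
Option 2 (N + 13):
  N = 131 + 13 = 144
  F = 74
  X = 221 − 5·144 − 74 = -573
  Q = 82 + 6·144 + 5·74 − 4·(-573) = 3608
Option 3 (N − 49, F + 31):
  N = 131 − 49 = 82
  F = 74 + 31 = 105
  X = 221 − 5·82 − 105 = -294
  Q = 82 + 6·82 + 5·105 − 4·(-294) = 2275
Comparing — Option 1: Q=3556, Option 2: Q=3608, Option 3: Q=2275. Lowest is 2275 (Option 3).

2275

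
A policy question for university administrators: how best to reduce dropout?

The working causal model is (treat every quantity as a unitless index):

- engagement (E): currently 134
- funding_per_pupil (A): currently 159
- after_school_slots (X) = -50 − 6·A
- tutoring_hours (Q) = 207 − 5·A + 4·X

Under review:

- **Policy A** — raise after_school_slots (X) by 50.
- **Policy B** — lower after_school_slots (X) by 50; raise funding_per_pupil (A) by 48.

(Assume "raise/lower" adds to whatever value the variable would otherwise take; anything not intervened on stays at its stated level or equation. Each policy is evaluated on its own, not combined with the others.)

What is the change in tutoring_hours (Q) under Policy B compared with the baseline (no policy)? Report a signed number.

Baseline:
  A = 159
  X = -50 − 6·159 = -1004
  Q = 207 − 5·159 + 4·(-1004) = -4604
Policy B (X − 50, A + 48):
  A = 159 + 48 = 207
  X = -50 − 6·207 (−50 from intervention) = -1342
  Q = 207 − 5·207 + 4·(-1342) = -6196
Change in Q: -6196 − (-4604) = -1592

-1592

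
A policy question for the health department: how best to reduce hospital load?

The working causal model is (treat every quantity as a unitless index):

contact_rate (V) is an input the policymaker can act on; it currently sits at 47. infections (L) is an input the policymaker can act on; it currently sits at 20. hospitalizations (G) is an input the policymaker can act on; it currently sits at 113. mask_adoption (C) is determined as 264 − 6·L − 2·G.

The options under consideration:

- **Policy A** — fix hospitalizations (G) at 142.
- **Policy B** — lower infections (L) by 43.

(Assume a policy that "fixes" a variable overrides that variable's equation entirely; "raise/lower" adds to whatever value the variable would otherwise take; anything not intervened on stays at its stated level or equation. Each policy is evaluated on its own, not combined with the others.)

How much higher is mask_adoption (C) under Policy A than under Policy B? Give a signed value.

Policy A (G := 142):
  L = 20
  G = 142
  C = 264 − 6·20 − 2·142 = -140
Policy B (L − 43):
  L = 20 − 43 = -23
  G = 113
  C = 264 − 6·(-23) − 2·113 = 176
C: -140 − 176 = -316

-316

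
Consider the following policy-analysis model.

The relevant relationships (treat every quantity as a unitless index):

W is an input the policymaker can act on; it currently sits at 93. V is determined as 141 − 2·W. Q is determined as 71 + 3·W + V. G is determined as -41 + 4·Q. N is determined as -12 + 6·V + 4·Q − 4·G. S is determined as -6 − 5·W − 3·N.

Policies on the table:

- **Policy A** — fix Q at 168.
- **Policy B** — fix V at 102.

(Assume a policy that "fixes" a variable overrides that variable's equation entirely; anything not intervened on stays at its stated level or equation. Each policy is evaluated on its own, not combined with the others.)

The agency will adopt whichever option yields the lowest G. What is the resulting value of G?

Policy A (Q := 168):
  W = 93
  V = 141 − 2·93 = -45
  Q = 168
  G = -41 + 4·168 = 631
Policy B (V := 102):
  W = 93
  V = 102
  Q = 71 + 3·93 + 102 = 452
  G = -41 + 4·452 = 1767
Comparing — Policy A: G=631, Policy B: G=1767. Lowest is 631 (Policy A).

631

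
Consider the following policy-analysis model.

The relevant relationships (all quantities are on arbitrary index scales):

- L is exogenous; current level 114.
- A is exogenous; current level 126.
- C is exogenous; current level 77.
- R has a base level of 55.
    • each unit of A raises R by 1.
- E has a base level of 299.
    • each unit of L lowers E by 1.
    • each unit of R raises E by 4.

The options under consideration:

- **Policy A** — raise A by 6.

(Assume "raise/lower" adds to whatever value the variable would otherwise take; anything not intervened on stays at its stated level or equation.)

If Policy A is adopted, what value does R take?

Policy A (A + 6):
  A = 126 + 6 = 132
  R = 55 + 132 = 187

187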